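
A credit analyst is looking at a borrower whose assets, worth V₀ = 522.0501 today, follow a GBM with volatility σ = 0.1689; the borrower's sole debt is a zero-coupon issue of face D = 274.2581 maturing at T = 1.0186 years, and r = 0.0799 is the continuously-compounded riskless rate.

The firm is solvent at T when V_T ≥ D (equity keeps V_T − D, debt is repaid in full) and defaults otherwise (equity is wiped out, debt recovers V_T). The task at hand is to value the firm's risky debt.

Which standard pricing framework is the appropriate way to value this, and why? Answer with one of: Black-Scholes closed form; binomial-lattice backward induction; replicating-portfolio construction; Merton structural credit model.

Key observation: the question is about default risk generated by asset-value dynamics against a debt face of 274.2581 — the structural framework prices exactly that.

framework: Merton structural credit model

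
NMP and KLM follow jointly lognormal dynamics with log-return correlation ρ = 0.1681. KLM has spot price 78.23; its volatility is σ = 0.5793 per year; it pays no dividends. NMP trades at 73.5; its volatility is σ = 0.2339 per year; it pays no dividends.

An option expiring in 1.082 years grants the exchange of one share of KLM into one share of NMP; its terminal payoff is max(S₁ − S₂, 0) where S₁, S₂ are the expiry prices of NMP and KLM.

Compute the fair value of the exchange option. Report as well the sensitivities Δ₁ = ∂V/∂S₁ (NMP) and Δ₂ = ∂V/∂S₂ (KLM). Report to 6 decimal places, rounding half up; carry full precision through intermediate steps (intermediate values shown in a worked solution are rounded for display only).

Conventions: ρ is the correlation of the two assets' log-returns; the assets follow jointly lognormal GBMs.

exchange price = 15.928278
Δ1 = 0.580533
Δ2 = -0.341824

σ_eff = √(σ₁² + σ₂² − 2ρσ₁σ₂) = √(0.2339² + 0.5793² − 2·0.1681·0.2339·0.5793) = 0.587148
d₁ = (ln(S₁/S₂) + (q₂ − q₁ + σ_eff²/2)T) / (σ_eff√T) = (ln(73.5/78.23) + (0.0 − 0.0 + 0.172372)·1.082) / 0.610747 = 0.203256
d₂ = d₁ − σ_eff√T = 0.203256 − 0.610747 = -0.407491
N(d₁) = 0.580533,  N(d₂) = 0.341824
V = S₁·e^{−q₁T}·N(d₁) − S₂·e^{−q₂T}·N(d₂) = 42.669152 − 26.740874 = 15.928278
Key observation: r never enters — measured in units of KLM, the claim is a call on S₁/S₂ struck at 1, so only the dividend yields and σ_eff matter.
Δ₁ = e^{−q₁T}·N(d₁) = 0.580533;  Δ₂ = −e^{−q₂T}·N(d₂) = -0.341824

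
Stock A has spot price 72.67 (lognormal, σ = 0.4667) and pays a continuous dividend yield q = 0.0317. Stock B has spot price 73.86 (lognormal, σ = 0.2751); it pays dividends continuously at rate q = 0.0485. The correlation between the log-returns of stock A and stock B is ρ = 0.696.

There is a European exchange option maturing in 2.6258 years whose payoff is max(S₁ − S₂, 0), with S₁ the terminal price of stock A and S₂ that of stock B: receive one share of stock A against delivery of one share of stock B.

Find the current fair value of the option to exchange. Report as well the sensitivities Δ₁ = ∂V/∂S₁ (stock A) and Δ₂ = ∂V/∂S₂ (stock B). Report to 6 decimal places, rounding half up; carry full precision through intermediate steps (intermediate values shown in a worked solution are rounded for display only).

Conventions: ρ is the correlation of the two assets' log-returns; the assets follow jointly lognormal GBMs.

σ_eff = √(σ₁² + σ₂² − 2ρσ₁σ₂) = √(0.4667² + 0.2751² − 2·0.696·0.4667·0.2751) = 0.338779
d₁ = (ln(S₁/S₂) + (q₂ − q₁ + σ_eff²/2)T) / (σ_eff√T) = (ln(72.67/73.86) + (0.0485 − 0.0317 + 0.057386)·2.6258) / 0.548968 = 0.325253
d₂ = d₁ − σ_eff√T = 0.325253 − 0.548968 = -0.223715
N(d₁) = 0.627505,  N(d₂) = 0.411490
V = S₁·e^{−q₁T}·N(d₁) − S₂·e^{−q₂T}·N(d₂) = 41.958778 − 26.758401 = 15.200377
Key observation: pricing in stock B-units makes this a unit-strike call on the ratio S₁/S₂ — the risk-free rate cancels and cannot affect the value.
Δ₁ = e^{−q₁T}·N(d₁) = 0.577388;  Δ₂ = −e^{−q₂T}·N(d₂) = -0.362285

exchange price = 15.200377
Δ1 = 0.577388
Δ2 = -0.362285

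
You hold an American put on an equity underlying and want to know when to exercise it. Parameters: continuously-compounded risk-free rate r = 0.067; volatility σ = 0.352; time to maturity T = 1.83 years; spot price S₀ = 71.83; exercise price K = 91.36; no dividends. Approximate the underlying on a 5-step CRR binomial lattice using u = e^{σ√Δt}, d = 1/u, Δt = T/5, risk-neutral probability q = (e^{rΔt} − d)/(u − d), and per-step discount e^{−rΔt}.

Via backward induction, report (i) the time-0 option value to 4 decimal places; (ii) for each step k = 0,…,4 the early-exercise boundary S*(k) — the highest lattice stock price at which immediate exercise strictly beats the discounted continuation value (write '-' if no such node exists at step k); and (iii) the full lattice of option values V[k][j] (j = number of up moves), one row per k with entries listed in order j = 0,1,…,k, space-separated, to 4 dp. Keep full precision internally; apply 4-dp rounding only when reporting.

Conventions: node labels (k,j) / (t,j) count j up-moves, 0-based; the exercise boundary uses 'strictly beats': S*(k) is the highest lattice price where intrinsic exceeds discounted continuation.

Δt=0.36600  u=1.23733  d=0.80819  q=0.50481  discount=0.97578
step 5 (expiry): payoffs max(K−S,0) = 66.5923 53.4413 33.3074 2.4829 0.0000 0.0000
step 4: (k=4,j=0): S=30.6457, K−S=60.7143, hold=58.5012 ⇒ V=60.7143 exercise | (k=4,j=1): S=46.9178, K−S=44.4422, hold=42.2291 ⇒ V=44.4422 exercise | (k=4,j=2): S=71.8300, K−S=19.5300, hold=17.3169 ⇒ V=19.5300 exercise | (k=4,j=3): S=109.9700, K−S=0.0000, hold=1.1997 ⇒ V=1.1997 continue | (k=4,j=4): S=168.3614, K−S=0.0000, hold=0.0000 ⇒ V=0.0000 continue  boundary S*=71.8300
step 3: (k=3,j=0): S=37.9187, K−S=53.4413, hold=51.2282 ⇒ V=53.4413 exercise | (k=3,j=1): S=58.0526, K−S=33.3074, hold=31.0943 ⇒ V=33.3074 exercise | (k=3,j=2): S=88.8771, K−S=2.4829, hold=10.0277 ⇒ V=10.0277 continue | (k=3,j=3): S=136.0688, K−S=0.0000, hold=0.5797 ⇒ V=0.5797 continue  boundary S*=58.0526
step 2: (k=2,j=0): S=46.9178, K−S=44.4422, hold=42.2291 ⇒ V=44.4422 exercise | (k=2,j=1): S=71.8300, K−S=19.5300, hold=21.0334 ⇒ V=21.0334 continue | (k=2,j=2): S=109.9700, K−S=0.0000, hold=5.1309 ⇒ V=5.1309 continue  boundary S*=46.9178
step 1: (k=1,j=0): S=58.0526, K−S=33.3074, hold=31.8349 ⇒ V=33.3074 exercise | (k=1,j=1): S=88.8771, K−S=2.4829, hold=12.6906 ⇒ V=12.6906 continue  boundary S*=58.0526
step 0: (k=0,j=0): S=71.8300, K−S=19.5300, hold=22.3451 ⇒ V=22.3451 continue  boundary S*=-

price = 22.3451
boundary = - 58.0526 46.9178 58.0526 71.8300
tree:
22.3451
33.3074 12.6906
44.4422 21.0334 5.1309
53.4413 33.3074 10.0277 0.5797
60.7143 44.4422 19.5300 1.1997 0.0000
66.5923 53.4413 33.3074 2.4829 0.0000 0.0000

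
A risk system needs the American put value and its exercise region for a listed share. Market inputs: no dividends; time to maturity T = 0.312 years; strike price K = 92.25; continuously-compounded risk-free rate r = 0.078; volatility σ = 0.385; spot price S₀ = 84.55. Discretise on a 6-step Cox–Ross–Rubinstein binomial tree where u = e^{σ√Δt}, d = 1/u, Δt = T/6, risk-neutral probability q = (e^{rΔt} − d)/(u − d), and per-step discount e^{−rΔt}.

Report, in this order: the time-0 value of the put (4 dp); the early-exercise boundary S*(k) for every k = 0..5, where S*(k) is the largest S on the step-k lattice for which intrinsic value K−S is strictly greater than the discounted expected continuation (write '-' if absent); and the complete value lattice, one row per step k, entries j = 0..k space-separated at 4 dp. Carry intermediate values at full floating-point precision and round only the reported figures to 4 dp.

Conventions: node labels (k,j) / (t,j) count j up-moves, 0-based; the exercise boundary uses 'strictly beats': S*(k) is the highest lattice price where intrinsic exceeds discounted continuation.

params: Δt=0.05200 u=1.09176 d=0.91595 q=0.50118 e^(-rΔt)=0.99595
t_6 payoffs: 42.3220 32.7385 21.3156 7.7000 0.0000 0.0000 0.0000
t_5: node(5,0) S=54.5095 payoff=37.7405 vs cont=37.3671 → 37.7405 [stop]  node(5,1) S=64.9724 payoff=27.2776 vs cont=26.9042 → 27.2776 [stop]  node(5,2) S=77.4436 payoff=14.8064 vs cont=14.4330 → 14.8064 [stop]  node(5,3) S=92.3085 payoff=0.0000 vs cont=3.8253 → 3.8253 [wait]  node(5,4) S=110.0268 payoff=0.0000 vs cont=0.0000 → 0.0000 [wait]  node(5,5) S=131.1459 payoff=0.0000 vs cont=0.0000 → 0.0000 [wait]  ⇒ S*(5)=77.4436
t_4: node(4,0) S=59.5115 payoff=32.7385 vs cont=32.3651 → 32.7385 [stop]  node(4,1) S=70.9344 payoff=21.3156 vs cont=20.9422 → 21.3156 [stop]  node(4,2) S=84.5500 payoff=7.7000 vs cont=9.2652 → 9.2652 [wait]  node(4,3) S=100.7790 payoff=0.0000 vs cont=1.9004 → 1.9004 [wait]  node(4,4) S=120.1231 payoff=0.0000 vs cont=0.0000 → 0.0000 [wait]  ⇒ S*(4)=70.9344
t_3: node(3,0) S=64.9724 payoff=27.2776 vs cont=26.9042 → 27.2776 [stop]  node(3,1) S=77.4436 payoff=14.8064 vs cont=15.2143 → 15.2143 [wait]  node(3,2) S=92.3085 payoff=0.0000 vs cont=5.5516 → 5.5516 [wait]  node(3,3) S=110.0268 payoff=0.0000 vs cont=0.9441 → 0.9441 [wait]  ⇒ S*(3)=64.9724
t_2: node(2,0) S=70.9344 payoff=21.3156 vs cont=21.1458 → 21.3156 [stop]  node(2,1) S=84.5500 payoff=7.7000 vs cont=10.3295 → 10.3295 [wait]  node(2,2) S=100.7790 payoff=0.0000 vs cont=3.2293 → 3.2293 [wait]  ⇒ S*(2)=70.9344
t_1: node(1,0) S=77.4436 payoff=14.8064 vs cont=15.7456 → 15.7456 [wait]  node(1,1) S=92.3085 payoff=0.0000 vs cont=6.7436 → 6.7436 [wait]  ⇒ S*(1)=-
t_0: node(0,0) S=84.5500 payoff=7.7000 vs cont=11.1885 → 11.1885 [wait]  ⇒ S*(0)=-

price = 11.1885
boundary = - - 70.9344 64.9724 70.9344 77.4436
tree:
11.1885
15.7456 6.7436
21.3156 10.3295 3.2293
27.2776 15.2143 5.5516 0.9441
32.7385 21.3156 9.2652 1.9004 0.0000
37.7405 27.2776 14.8064 3.8253 0.0000 0.0000
42.3220 32.7385 21.3156 7.7000 0.0000 0.0000 0.0000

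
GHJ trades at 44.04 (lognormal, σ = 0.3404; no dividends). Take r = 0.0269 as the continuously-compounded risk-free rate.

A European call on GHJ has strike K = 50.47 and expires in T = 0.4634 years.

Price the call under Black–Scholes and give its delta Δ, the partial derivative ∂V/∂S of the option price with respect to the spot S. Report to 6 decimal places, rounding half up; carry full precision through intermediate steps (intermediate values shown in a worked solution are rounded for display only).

price = 2.027602
Δ = 0.337803

σ√T = 0.3404·√0.4634 = 0.231722
d₁ = (ln(S/K) + (r+σ²/2)T) / (σ√T) = (ln(44.04/50.47) + (0.0269+0.3404²/2)·0.4634) / 0.231722 = (-0.136281 + 0.039313) / 0.231722 = -0.418466
d₂ = d₁ − σ√T = -0.418466 − 0.231722 = -0.650188
e^{−rT} = 0.987612
N(d₁) = 0.337803,  N(d₂) = 0.257785
Call price V = S·N(d₁) − K·e^{−rT}·N(d₂) = 14.876860 − 12.849259 = 2.027602
Δ = N(d₁) = 0.337803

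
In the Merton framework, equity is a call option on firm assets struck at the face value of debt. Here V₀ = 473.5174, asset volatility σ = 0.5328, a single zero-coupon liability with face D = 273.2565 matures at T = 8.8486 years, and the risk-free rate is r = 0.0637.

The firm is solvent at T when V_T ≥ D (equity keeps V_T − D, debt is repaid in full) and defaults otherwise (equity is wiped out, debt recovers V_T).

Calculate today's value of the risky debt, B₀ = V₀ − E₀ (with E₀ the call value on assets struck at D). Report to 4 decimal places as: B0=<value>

With assets at 473.5174 and a single debt payment of 273.2565 at 8.8486 years:
d₁ = [ln(V₀/D) + (r + σ²/2)T] / (σ√T)
   = [ln(473.5174/273.2565) + (0.0637 + 0.5·0.5328²)·8.8486] / (0.5328·√8.8486)
   = [0.549778 + 1.819608] / 1.584899 = 1.494976
d₂ = d₁ − σ√T = 1.494976 − 1.584899 = -0.089923
N(d₁) = 0.932540,  N(d₂) = 0.464174,  e^(−rT) = 0.569125
E₀ = V₀·N(d₁) − D·e^(−rT)·N(d₂)
   = 473.5174·0.932540 − 273.2565·0.569125·0.464174 = 369.386745
B₀ = V₀ − E₀ = 473.5174 − 369.386745 = 104.130655

B0=104.1307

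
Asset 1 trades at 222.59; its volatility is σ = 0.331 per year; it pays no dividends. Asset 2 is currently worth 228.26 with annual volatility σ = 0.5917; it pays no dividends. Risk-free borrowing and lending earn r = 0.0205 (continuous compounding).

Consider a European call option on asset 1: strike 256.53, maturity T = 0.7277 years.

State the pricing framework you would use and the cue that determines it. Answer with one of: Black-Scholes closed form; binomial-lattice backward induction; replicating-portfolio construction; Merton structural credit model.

Key observation: a European-exercise option on asset 1 struck at 256.53 — a GBM underlying with constant parameters — admits an analytic price: the data contain no early exercise, no discrete tree, no debt structure.

framework: Black-Scholes closed form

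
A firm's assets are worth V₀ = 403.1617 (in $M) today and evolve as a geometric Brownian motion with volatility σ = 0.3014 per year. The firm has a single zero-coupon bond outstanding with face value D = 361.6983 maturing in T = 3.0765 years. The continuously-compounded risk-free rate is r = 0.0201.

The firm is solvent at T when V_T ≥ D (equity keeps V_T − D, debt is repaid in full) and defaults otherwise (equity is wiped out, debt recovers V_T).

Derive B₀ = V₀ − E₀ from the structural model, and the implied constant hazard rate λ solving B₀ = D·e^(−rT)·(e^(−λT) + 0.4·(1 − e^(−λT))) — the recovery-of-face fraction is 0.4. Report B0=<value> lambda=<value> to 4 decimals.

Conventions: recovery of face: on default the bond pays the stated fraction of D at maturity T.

Work the structural quantities from V₀ = 403.1617 against face 361.6983:
d₁ = [ln(V₀/D) + (r + σ²/2)T] / (σ√T)
   = [ln(403.1617/361.6983) + (0.0201 + 0.5·0.3014²)·3.0765] / (0.3014·√3.0765)
   = [0.108527 + 0.201575] / 0.528654 = 0.586589
d₂ = d₁ − σ√T = 0.586589 − 0.528654 = 0.057934
N(d₁) = 0.721260,  N(d₂) = 0.523100,  e^(−rT) = 0.940035
E₀ = V₀·N(d₁) − D·e^(−rT)·N(d₂)
   = 403.1617·0.721260 − 361.6983·0.940035·0.523100 = 112.925720
B₀ = V₀ − E₀ = 403.1617 − 112.925720 = 290.235980
e^(−λT) = (B₀·e^(rT)/D − 0.4)/(1 − 0.4) = (290.2360·1.063790/361.6983 − 0.4)/0.6 = 0.75602017
λ = −ln(0.75602017)/3.0765 = 0.090911

B0=290.2360 lambda=0.0909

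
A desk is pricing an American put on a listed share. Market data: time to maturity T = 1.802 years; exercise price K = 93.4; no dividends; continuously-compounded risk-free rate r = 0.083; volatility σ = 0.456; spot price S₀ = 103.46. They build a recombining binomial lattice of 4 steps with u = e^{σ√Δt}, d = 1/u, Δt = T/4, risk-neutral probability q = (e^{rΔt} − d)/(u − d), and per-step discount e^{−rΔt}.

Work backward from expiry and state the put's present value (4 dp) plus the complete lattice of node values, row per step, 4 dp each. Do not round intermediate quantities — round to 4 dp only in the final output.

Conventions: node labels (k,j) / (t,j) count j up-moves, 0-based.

price = 13.4188
tree:
13.4188
22.7806 4.5453
37.3044 9.1685 0.0000
52.0946 18.4939 0.0000 0.0000
62.9852 37.3044 0.0000 0.0000 0.0000

params: Δt=0.45050 u=1.35807 d=0.73634 q=0.48536 e^(-rΔt)=0.96330
t_4 payoffs: 62.9852 37.3044 0.0000 0.0000 0.0000
k=3: node(3,0) S=41.3054 payoff=52.0946 vs cont=48.6667 → 52.0946 [stop]  node(3,1) S=76.1817 payoff=17.2183 vs cont=18.4939 → 18.4939 [wait]  node(3,2) S=140.5058 payoff=0.0000 vs cont=0.0000 → 0.0000 [wait]  node(3,3) S=259.1422 payoff=0.0000 vs cont=0.0000 → 0.0000 [wait]
k=2: node(2,0) S=56.0956 payoff=37.3044 vs cont=34.4729 → 37.3044 [stop]  node(2,1) S=103.4600 payoff=0.0000 vs cont=9.1685 → 9.1685 [wait]  node(2,2) S=190.8167 payoff=0.0000 vs cont=0.0000 → 0.0000 [wait]
k=1: node(1,0) S=76.1817 payoff=17.2183 vs cont=22.7806 → 22.7806 [wait]  node(1,1) S=140.5058 payoff=0.0000 vs cont=4.5453 → 4.5453 [wait]
k=0: node(0,0) S=103.4600 payoff=0.0000 vs cont=13.4188 → 13.4188 [wait]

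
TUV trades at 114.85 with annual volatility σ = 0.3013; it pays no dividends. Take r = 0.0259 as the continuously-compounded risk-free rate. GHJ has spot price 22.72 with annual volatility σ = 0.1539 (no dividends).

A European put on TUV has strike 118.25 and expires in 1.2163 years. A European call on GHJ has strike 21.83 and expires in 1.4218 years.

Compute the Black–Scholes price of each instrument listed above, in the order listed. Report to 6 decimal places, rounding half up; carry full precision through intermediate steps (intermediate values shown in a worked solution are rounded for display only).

price(TUV put K=118.25) = 15.004569
price(GHJ call K=21.83) = 2.576789

[TUV put K=118.25]
σ√T = 0.3013·√1.2163 = 0.332292
d₁ = (ln(S/K) + (r+σ²/2)T) / (σ√T) = (ln(114.85/118.25) + (0.0259+0.3013²/2)·1.2163) / 0.332292 = (-0.029174 + 0.086711) / 0.332292 = 0.173152
d₂ = d₁ − σ√T = 0.173152 − 0.332292 = -0.159140
e^{−rT} = 0.968989
N(−d₁) = 0.431266,  N(−d₂) = 0.563221
price = K·e^{−rT}·N(−d₂) − S·N(−d₁) = 64.535469 − 49.530899 = 15.004569
[GHJ call K=21.83]
σ√T = 0.1539·√1.4218 = 0.183509
d₁ = (ln(S/K) + (r+σ²/2)T) / (σ√T) = (ln(22.72/21.83) + (0.0259+0.1539²/2)·1.4218) / 0.183509 = (0.039960 + 0.053662) / 0.183509 = 0.510181
d₂ = d₁ − σ√T = 0.510181 − 0.183509 = 0.326671
e^{−rT} = 0.963845
N(d₁) = 0.695038,  N(d₂) = 0.628042
price = S·N(d₁) − K·e^{−rT}·N(d₂) = 15.791253 − 13.214464 = 2.576789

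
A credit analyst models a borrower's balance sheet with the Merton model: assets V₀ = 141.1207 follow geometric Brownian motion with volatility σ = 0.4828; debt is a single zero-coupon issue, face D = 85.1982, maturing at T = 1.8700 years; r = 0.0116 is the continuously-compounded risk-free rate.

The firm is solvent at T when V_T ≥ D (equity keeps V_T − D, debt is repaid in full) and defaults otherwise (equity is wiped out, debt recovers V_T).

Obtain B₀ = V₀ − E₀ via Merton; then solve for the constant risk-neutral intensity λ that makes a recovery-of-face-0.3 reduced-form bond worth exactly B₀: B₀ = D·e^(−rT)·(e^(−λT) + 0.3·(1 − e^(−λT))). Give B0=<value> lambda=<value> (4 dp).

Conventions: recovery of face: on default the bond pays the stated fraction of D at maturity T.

B0=74.9917 lambda=0.0829

Work the structural quantities from V₀ = 141.1207 against face 85.1982:
d₁ = [ln(V₀/D) + (r + σ²/2)T] / (σ√T)
   = [ln(141.1207/85.1982) + (0.0116 + 0.5·0.4828²)·1.8700] / (0.4828·√1.8700)
   = [0.504635 + 0.239637] / 0.660219 = 1.127310
d₂ = d₁ − σ√T = 1.127310 − 0.660219 = 0.467091
N(d₁) = 0.870194,  N(d₂) = 0.679783,  e^(−rT) = 0.978542
E₀ = V₀·N(d₁) − D·e^(−rT)·N(d₂)
   = 141.1207·0.870194 − 85.1982·0.978542·0.679783 = 66.128965
B₀ = V₀ − E₀ = 141.1207 − 66.128965 = 74.991735
e^(−λT) = (B₀·e^(rT)/D − 0.3)/(1 − 0.3) = (74.9917·1.021929/85.1982 − 0.3)/0.7 = 0.85643546
λ = −ln(0.85643546)/1.8700 = 0.082875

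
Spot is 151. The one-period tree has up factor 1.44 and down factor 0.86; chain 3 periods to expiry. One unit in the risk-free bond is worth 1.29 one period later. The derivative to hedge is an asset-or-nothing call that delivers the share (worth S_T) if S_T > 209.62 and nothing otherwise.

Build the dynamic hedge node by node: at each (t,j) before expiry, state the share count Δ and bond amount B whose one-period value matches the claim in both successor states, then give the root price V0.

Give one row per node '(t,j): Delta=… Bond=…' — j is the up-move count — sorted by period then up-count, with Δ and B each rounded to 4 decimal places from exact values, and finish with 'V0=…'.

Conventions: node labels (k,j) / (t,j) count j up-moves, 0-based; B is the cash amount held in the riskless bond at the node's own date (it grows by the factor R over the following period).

(0,0): Delta=1.3934 Bond=-71.3240
(1,0): Delta=2.0547 Bond=-177.8820
(1,1): Delta=1.2556 Bond=-62.0518
(2,0): Delta=0.0000 Bond=0.0000
(2,1): Delta=2.4828 Bond=-309.5146
(2,2): Delta=1.0000 Bond=0.0000
V0=139.0817

Since d<R<u, set p* = (R−d)/(u−d) = 0.7414; price each node as the discounted p*-expectation of its children.
Payoffs at expiry: V(3,0)=0.0000, V(3,1)=0.0000, V(3,2)=269.2777, V(3,3)=450.8836
(2,0): S=111.6796. Δ = (V_up−V_dn)/(S_up−S_dn) = (0.0000−0.0000)/(160.8186−96.0445) = 0.0000. V = [p*·0.0000 + (1−p*)·0.0000]/1.29 = 0.0000. B = V − Δ·S = 0.0000.
(2,1): S=186.9984. Δ = (V_up−V_dn)/(S_up−S_dn) = (269.2777−0.0000)/(269.2777−160.8186) = 2.4828. V = [p*·269.2777 + (1−p*)·0.0000]/1.29 = 154.7573. B = V − Δ·S = -309.5146.
(2,2): S=313.1136. Δ = (V_up−V_dn)/(S_up−S_dn) = (450.8836−269.2777)/(450.8836−269.2777) = 1.0000. V = [p*·450.8836 + (1−p*)·269.2777]/1.29 = 313.1136. B = V − Δ·S = 0.0000.
(1,0): S=129.8600. Δ = (V_up−V_dn)/(S_up−S_dn) = (154.7573−0.0000)/(186.9984−111.6796) = 2.0547. V = [p*·154.7573 + (1−p*)·0.0000]/1.29 = 88.9410. B = V − Δ·S = -177.8820.
(1,1): S=217.4400. Δ = (V_up−V_dn)/(S_up−S_dn) = (313.1136−154.7573)/(313.1136−186.9984) = 1.2556. V = [p*·313.1136 + (1−p*)·154.7573]/1.29 = 210.9763. B = V − Δ·S = -62.0518.
(0,0): S=151.0000. Δ = (V_up−V_dn)/(S_up−S_dn) = (210.9763−88.9410)/(217.4400−129.8600) = 1.3934. V = [p*·210.9763 + (1−p*)·88.9410]/1.29 = 139.0817. B = V − Δ·S = -71.3240.
Check: Δ(0,0)·S0 + B(0,0) = 139.0817 = V0.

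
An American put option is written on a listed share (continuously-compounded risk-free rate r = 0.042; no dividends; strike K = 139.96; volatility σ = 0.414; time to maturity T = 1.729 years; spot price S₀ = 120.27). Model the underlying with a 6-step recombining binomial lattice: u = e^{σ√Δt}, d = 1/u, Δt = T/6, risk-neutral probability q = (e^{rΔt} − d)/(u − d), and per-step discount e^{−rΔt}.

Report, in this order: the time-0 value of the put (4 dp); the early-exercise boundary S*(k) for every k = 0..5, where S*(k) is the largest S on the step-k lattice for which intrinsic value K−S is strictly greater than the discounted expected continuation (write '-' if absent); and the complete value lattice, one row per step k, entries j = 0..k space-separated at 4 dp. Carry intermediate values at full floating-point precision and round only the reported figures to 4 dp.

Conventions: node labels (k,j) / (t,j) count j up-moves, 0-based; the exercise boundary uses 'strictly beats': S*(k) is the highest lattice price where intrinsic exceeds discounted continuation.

price = 34.7276
boundary = - - 77.1120 61.7454 77.1120 96.3030
tree:
34.7276
47.5673 21.2515
62.8480 31.6902 10.1151
78.2146 45.6467 16.8855 2.7975
90.5190 62.8480 27.5701 5.3613 0.0000
100.3715 78.2146 43.6570 10.2744 0.0000 0.0000
108.2606 90.5190 62.8480 19.6900 0.0000 0.0000 0.0000

Δt=0.28817  u=1.24887  d=0.80072  q=0.47184  discount=0.98797
step 6 (expiry): payoffs max(K−S,0) = 108.2606 90.5190 62.8480 19.6900 0.0000 0.0000 0.0000
step 5: (k=5,j=0): S=39.5885, K−S=100.3715, hold=98.6878 ⇒ V=100.3715 exercise | (k=5,j=1): S=61.7454, K−S=78.2146, hold=76.5309 ⇒ V=78.2146 exercise | (k=5,j=2): S=96.3030, K−S=43.6570, hold=41.9733 ⇒ V=43.6570 exercise | (k=5,j=3): S=150.2017, K−S=0.0000, hold=10.2744 ⇒ V=10.2744 continue | (k=5,j=4): S=234.2665, K−S=0.0000, hold=0.0000 ⇒ V=0.0000 continue | (k=5,j=5): S=365.3805, K−S=0.0000, hold=0.0000 ⇒ V=0.0000 continue  boundary S*=96.3030
step 4: (k=4,j=0): S=49.4410, K−S=90.5190, hold=88.8353 ⇒ V=90.5190 exercise | (k=4,j=1): S=77.1120, K−S=62.8480, hold=61.1642 ⇒ V=62.8480 exercise | (k=4,j=2): S=120.2700, K−S=19.6900, hold=27.5701 ⇒ V=27.5701 continue | (k=4,j=3): S=187.5826, K−S=0.0000, hold=5.3613 ⇒ V=5.3613 continue | (k=4,j=4): S=292.5686, K−S=0.0000, hold=0.0000 ⇒ V=0.0000 continue  boundary S*=77.1120
step 3: (k=3,j=0): S=61.7454, K−S=78.2146, hold=76.5309 ⇒ V=78.2146 exercise | (k=3,j=1): S=96.3030, K−S=43.6570, hold=45.6467 ⇒ V=45.6467 continue | (k=3,j=2): S=150.2017, K−S=0.0000, hold=16.8855 ⇒ V=16.8855 continue | (k=3,j=3): S=234.2665, K−S=0.0000, hold=2.7975 ⇒ V=2.7975 continue  boundary S*=61.7454
step 2: (k=2,j=0): S=77.1120, K−S=62.8480, hold=62.0918 ⇒ V=62.8480 exercise | (k=2,j=1): S=120.2700, K−S=19.6900, hold=31.6902 ⇒ V=31.6902 continue | (k=2,j=2): S=187.5826, K−S=0.0000, hold=10.1151 ⇒ V=10.1151 continue  boundary S*=77.1120
step 1: (k=1,j=0): S=96.3030, K−S=43.6570, hold=47.5673 ⇒ V=47.5673 continue | (k=1,j=1): S=150.2017, K−S=0.0000, hold=21.2515 ⇒ V=21.2515 continue  boundary S*=-
step 0: (k=0,j=0): S=120.2700, K−S=19.6900, hold=34.7276 ⇒ V=34.7276 continue  boundary S*=-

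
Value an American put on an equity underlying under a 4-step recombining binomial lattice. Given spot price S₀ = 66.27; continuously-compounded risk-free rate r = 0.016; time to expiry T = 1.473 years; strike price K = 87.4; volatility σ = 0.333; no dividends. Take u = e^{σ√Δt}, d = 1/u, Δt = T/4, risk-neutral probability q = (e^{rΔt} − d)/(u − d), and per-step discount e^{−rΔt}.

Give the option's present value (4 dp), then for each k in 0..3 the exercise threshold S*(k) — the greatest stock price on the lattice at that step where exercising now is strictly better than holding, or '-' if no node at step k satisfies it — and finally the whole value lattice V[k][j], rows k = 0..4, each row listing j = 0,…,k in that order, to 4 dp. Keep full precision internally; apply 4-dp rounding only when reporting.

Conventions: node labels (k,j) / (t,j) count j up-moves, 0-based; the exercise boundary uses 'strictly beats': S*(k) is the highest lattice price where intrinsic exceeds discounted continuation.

price = 24.7854
boundary = - - 44.2380 54.1447
tree:
24.7854
33.5623 14.9693
43.1620 22.9081 5.9955
51.2561 33.2553 11.2555 0.0000
57.8693 43.1620 21.1300 0.0000 0.0000

params: Δt=0.36825 u=1.22394 d=0.81703 q=0.46417 e^(-rΔt)=0.99413
t_4 payoffs: 57.8693 43.1620 21.1300 0.0000 0.0000
t_3: node(3,0) S=36.1439 payoff=51.2561 vs cont=50.7427 → 51.2561 [stop]  node(3,1) S=54.1447 payoff=33.2553 vs cont=32.7418 → 33.2553 [stop]  node(3,2) S=81.1106 payoff=6.2894 vs cont=11.2555 → 11.2555 [wait]  node(3,3) S=121.5064 payoff=0.0000 vs cont=0.0000 → 0.0000 [wait]  ⇒ S*(3)=54.1447
t_2: node(2,0) S=44.2380 payoff=43.1620 vs cont=42.6485 → 43.1620 [stop]  node(2,1) S=66.2700 payoff=21.1300 vs cont=22.9081 → 22.9081 [wait]  node(2,2) S=99.2746 payoff=0.0000 vs cont=5.9955 → 5.9955 [wait]  ⇒ S*(2)=44.2380
t_1: node(1,0) S=54.1447 payoff=33.2553 vs cont=33.5623 → 33.5623 [wait]  node(1,1) S=81.1106 payoff=6.2894 vs cont=14.9693 → 14.9693 [wait]  ⇒ S*(1)=-
t_0: node(0,0) S=66.2700 payoff=21.1300 vs cont=24.7854 → 24.7854 [wait]  ⇒ S*(0)=-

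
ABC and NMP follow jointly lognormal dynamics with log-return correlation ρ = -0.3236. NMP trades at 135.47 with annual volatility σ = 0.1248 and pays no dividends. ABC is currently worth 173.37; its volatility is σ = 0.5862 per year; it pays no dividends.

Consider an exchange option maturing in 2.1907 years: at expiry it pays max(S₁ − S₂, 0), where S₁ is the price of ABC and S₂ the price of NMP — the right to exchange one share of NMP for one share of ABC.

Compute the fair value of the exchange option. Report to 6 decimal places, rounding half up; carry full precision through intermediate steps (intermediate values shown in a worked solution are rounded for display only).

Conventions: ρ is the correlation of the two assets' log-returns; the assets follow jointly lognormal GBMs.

exchange price = 76.756821

σ_eff = √(σ₁² + σ₂² − 2ρσ₁σ₂) = √(0.5862² + 0.1248² − 2·-0.3236·0.5862·0.1248) = 0.637615
d₁ = (ln(S₁/S₂) + (q₂ − q₁ + σ_eff²/2)T) / (σ_eff√T) = (ln(173.37/135.47) + (0.0 − 0.0 + 0.203277)·2.1907) / 0.943735 = 0.733252
d₂ = d₁ − σ_eff√T = 0.733252 − 0.943735 = -0.210483
N(d₁) = 0.768298,  N(d₂) = 0.416645
V = S₁·e^{−q₁T}·N(d₁) − S₂·e^{−q₂T}·N(d₂) = 133.199769 − 56.442947 = 76.756821
Key observation: the rate r is irrelevant here: denominating values in NMP turns the exchange into a ratio option on S₁/S₂, and discounting at r drops out.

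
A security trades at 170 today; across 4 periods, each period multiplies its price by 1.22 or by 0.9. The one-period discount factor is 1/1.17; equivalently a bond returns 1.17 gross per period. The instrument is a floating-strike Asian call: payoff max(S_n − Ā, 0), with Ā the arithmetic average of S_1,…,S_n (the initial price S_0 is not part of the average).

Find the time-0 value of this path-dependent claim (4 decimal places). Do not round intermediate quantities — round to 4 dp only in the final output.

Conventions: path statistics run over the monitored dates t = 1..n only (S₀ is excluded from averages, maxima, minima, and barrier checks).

price = 33.8570

No-arbitrage gives p* = (R−d)/(u−d) = 0.8438: enumerate every path, weight its payoff by its p*-probability, and discount by R^4.
Enumerate all 2^4 = 16 price paths (U = up ×1.22, D = down ×0.9); each path with k up-moves has probability p*^k·(1−p*)^(4−k).
DDDD: Ā=131.5418, payoff=0.0000, prob=0.000596
UDDD: Ā=178.3122, payoff=0.0000, prob=0.003219
DUDD: Ā=164.7122, payoff=0.0000, prob=0.003219
UUDD: Ā=223.2765, payoff=0.0000, prob=0.017381
DDUD: Ā=152.4721, payoff=0.0000, prob=0.003219
UDUD: Ā=206.6845, payoff=0.0000, prob=0.017381
DUUD: Ā=193.0845, payoff=11.8682, prob=0.017381
UUUD: Ā=261.7367, payoff=16.0880, prob=0.093856
DDDU: Ā=141.4562, payoff=9.7385, prob=0.003219
UDDU: Ā=191.7517, payoff=13.2010, prob=0.017381
DUDU: Ā=178.1517, payoff=26.8010, prob=0.017381
UUDU: Ā=241.4945, payoff=36.3303, prob=0.093856
DDUU: Ā=165.9117, payoff=39.0410, prob=0.017381
UDUU: Ā=224.9025, payoff=52.9223, prob=0.093856
DUUU: Ā=211.3025, payoff=66.5223, prob=0.093856
UUUU: Ā=286.4323, payoff=90.1746, prob=0.506822
Price = Σ prob·payoff / R^4 = 63.444223 / 1.873887 = 33.8570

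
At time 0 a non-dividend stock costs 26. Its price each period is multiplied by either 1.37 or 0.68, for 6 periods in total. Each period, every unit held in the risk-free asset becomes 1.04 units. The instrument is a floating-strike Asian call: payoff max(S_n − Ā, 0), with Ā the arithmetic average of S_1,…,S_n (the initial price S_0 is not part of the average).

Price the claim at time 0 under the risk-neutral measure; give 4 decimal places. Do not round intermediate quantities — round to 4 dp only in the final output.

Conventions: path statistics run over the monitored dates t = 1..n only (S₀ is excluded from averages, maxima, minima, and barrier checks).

price = 5.4916

No-arbitrage gives p* = (R−d)/(u−d) = 0.5217: enumerate every path, weight its payoff by its p*-probability, and discount by R^6.
Enumerate all 2^6 = 64 price paths (U = up ×1.37, D = down ×0.68); each path with k up-moves has probability p*^k·(1−p*)^(6−k).
DDDDDD: Ā=8.2979, payoff=0.0000, prob=0.011967
UDDDDD: Ā=16.7179, payoff=0.0000, prob=0.013055
DUDDDD: Ā=13.7279, payoff=0.0000, prob=0.013055
UUDDDD: Ā=27.6577, payoff=0.0000, prob=0.014242
DDUDDD: Ā=11.6947, payoff=0.0000, prob=0.013055
UDUDDD: Ā=23.5614, payoff=0.0000, prob=0.014242
DUUDDD: Ā=20.5714, payoff=0.0000, prob=0.014242
UUUDDD: Ā=41.4452, payoff=0.0000, prob=0.015537
DDDUDD: Ā=10.3121, payoff=0.0000, prob=0.013055
UDDUDD: Ā=20.7759, payoff=0.0000, prob=0.014242
DUDUDD: Ā=17.7859, payoff=0.0000, prob=0.014242
UUDUDD: Ā=35.8333, payoff=0.0000, prob=0.015537
DDUUDD: Ā=15.7527, payoff=0.0000, prob=0.014242
UDUUDD: Ā=31.7370, payoff=0.0000, prob=0.015537
DUUUDD: Ā=28.7470, payoff=0.0000, prob=0.015537
UUUUDD: Ā=57.9167, payoff=0.0000, prob=0.016949
DDDDUD: Ā=9.3720, payoff=0.0000, prob=0.013055
UDDDUD: Ā=18.8817, payoff=0.0000, prob=0.014242
DUDDUD: Ā=15.8917, payoff=0.0000, prob=0.014242
UUDDUD: Ā=32.0172, payoff=0.0000, prob=0.015537
DDUDUD: Ā=13.8585, payoff=0.0000, prob=0.014242
UDUDUD: Ā=27.9209, payoff=0.0000, prob=0.015537
DUUDUD: Ā=24.9309, payoff=0.0000, prob=0.015537
UUUDUD: Ā=50.2284, payoff=0.0000, prob=0.016949
DDDUUD: Ā=12.4760, payoff=0.0000, prob=0.014242
UDDUUD: Ā=25.1354, payoff=0.0000, prob=0.015537
DUDUUD: Ā=22.1454, payoff=0.0000, prob=0.015537
UUDUUD: Ā=44.6165, payoff=0.0000, prob=0.016949
DDUUUD: Ā=20.1122, payoff=0.9092, prob=0.015537
UDUUUD: Ā=40.5202, payoff=1.8318, prob=0.016949
DUUUUD: Ā=37.5302, payoff=4.8218, prob=0.016949
UUUUUD: Ā=75.6122, payoff=9.7145, prob=0.018490
DDDDDU: Ā=8.7327, payoff=0.0000, prob=0.013055
UDDDDU: Ā=17.5937, payoff=0.0000, prob=0.014242
DUDDDU: Ā=14.6037, payoff=0.0000, prob=0.014242
UUDDDU: Ā=29.4222, payoff=0.0000, prob=0.015537
DDUDDU: Ā=12.5705, payoff=0.0000, prob=0.014242
UDUDDU: Ā=25.3259, payoff=0.0000, prob=0.015537
DUUDDU: Ā=22.3359, payoff=0.0000, prob=0.015537
UUUDDU: Ā=45.0003, payoff=0.0000, prob=0.016949
DDDUDU: Ā=11.1880, payoff=0.0000, prob=0.014242
UDDUDU: Ā=22.5404, payoff=0.0000, prob=0.015537
DUDUDU: Ā=19.5504, payoff=1.4710, prob=0.015537
UUDUDU: Ā=39.3884, payoff=2.9636, prob=0.016949
DDUUDU: Ā=17.5172, payoff=3.5042, prob=0.015537
UDUUDU: Ā=35.2921, payoff=7.0599, prob=0.016949
DUUUDU: Ā=32.3021, payoff=10.0499, prob=0.016949
UUUUDU: Ā=65.0792, payoff=20.2475, prob=0.018490
DDDDUU: Ā=10.2478, payoff=0.1862, prob=0.014242
UDDDUU: Ā=20.6463, payoff=0.3751, prob=0.015537
DUDDUU: Ā=17.6563, payoff=3.3651, prob=0.015537
UUDDUU: Ā=35.5723, payoff=6.7797, prob=0.016949
DDUDUU: Ā=15.6231, payoff=5.3983, prob=0.015537
UDUDUU: Ā=31.4760, payoff=10.8760, prob=0.016949
DUUDUU: Ā=28.4860, payoff=13.8660, prob=0.016949
UUUDUU: Ā=57.3909, payoff=27.9359, prob=0.018490
DDDUUU: Ā=14.2405, payoff=6.7809, prob=0.015537
UDDUUU: Ā=28.6905, payoff=13.6615, prob=0.016949
DUDUUU: Ā=25.7005, payoff=16.6515, prob=0.016949
UUDUUU: Ā=51.7789, payoff=33.5478, prob=0.018490
DDUUUU: Ā=23.6673, payoff=18.6847, prob=0.016949
UDUUUU: Ā=47.6826, payoff=37.6441, prob=0.018490
DUUUUU: Ā=44.6926, payoff=40.6341, prob=0.018490
UUUUUU: Ā=90.0425, payoff=81.8658, prob=0.020171
Price = Σ prob·payoff / R^6 = 6.948565 / 1.265319 = 5.4916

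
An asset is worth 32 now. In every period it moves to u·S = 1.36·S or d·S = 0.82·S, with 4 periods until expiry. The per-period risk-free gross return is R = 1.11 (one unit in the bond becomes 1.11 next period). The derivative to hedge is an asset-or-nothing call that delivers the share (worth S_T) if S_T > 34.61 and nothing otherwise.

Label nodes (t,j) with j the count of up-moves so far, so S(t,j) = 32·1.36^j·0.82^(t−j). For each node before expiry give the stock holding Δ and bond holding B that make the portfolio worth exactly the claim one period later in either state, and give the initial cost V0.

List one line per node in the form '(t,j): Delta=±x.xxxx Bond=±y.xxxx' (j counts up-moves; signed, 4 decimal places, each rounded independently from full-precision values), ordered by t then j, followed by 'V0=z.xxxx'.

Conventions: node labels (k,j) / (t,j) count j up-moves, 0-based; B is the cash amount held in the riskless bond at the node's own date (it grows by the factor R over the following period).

Arbitrage-free pricing uses the up-move probability p* = (R−d)/(u−d) = 0.5370, discounting each step at R = 1.11.
Payoffs at expiry: V(4,0)=0.0000, V(4,1)=0.0000, V(4,2)=39.7975, V(4,3)=66.0056, V(4,4)=109.4726
(3,0): S=17.6438. Δ = (V_up−V_dn)/(S_up−S_dn) = (0.0000−0.0000)/(23.9955−14.4679) = 0.0000. V = [p*·0.0000 + (1−p*)·0.0000]/1.11 = 0.0000. B = V − Δ·S = 0.0000.
(3,1): S=29.2628. Δ = (V_up−V_dn)/(S_up−S_dn) = (39.7975−0.0000)/(39.7975−23.9955) = 2.5185. V = [p*·39.7975 + (1−p*)·0.0000]/1.11 = 19.2547. B = V − Δ·S = -54.4443.
(3,2): S=48.5335. Δ = (V_up−V_dn)/(S_up−S_dn) = (66.0056−39.7975)/(66.0056−39.7975) = 1.0000. V = [p*·66.0056 + (1−p*)·39.7975]/1.11 = 48.5335. B = V − Δ·S = 0.0000.
(3,3): S=80.4946. Δ = (V_up−V_dn)/(S_up−S_dn) = (109.4726−66.0056)/(109.4726−66.0056) = 1.0000. V = [p*·109.4726 + (1−p*)·66.0056]/1.11 = 80.4946. B = V − Δ·S = 0.0000.
(2,0): S=21.5168. Δ = (V_up−V_dn)/(S_up−S_dn) = (19.2547−0.0000)/(29.2628−17.6438) = 1.6572. V = [p*·19.2547 + (1−p*)·0.0000]/1.11 = 9.3158. B = V − Δ·S = -26.3411.
(2,1): S=35.6864. Δ = (V_up−V_dn)/(S_up−S_dn) = (48.5335−19.2547)/(48.5335−29.2628) = 1.5193. V = [p*·48.5335 + (1−p*)·19.2547]/1.11 = 31.5122. B = V − Δ·S = -22.7078.
(2,2): S=59.1872. Δ = (V_up−V_dn)/(S_up−S_dn) = (80.4946−48.5335)/(80.4946−48.5335) = 1.0000. V = [p*·80.4946 + (1−p*)·48.5335]/1.11 = 59.1872. B = V − Δ·S = 0.0000.
(1,0): S=26.2400. Δ = (V_up−V_dn)/(S_up−S_dn) = (31.5122−9.3158)/(35.6864−21.5168) = 1.5665. V = [p*·31.5122 + (1−p*)·9.3158]/1.11 = 19.1316. B = V − Δ·S = -21.9729.
(1,1): S=43.5200. Δ = (V_up−V_dn)/(S_up−S_dn) = (59.1872−31.5122)/(59.1872−35.6864) = 1.1776. V = [p*·59.1872 + (1−p*)·31.5122]/1.11 = 41.7790. B = V − Δ·S = -9.4711.
(0,0): S=32.0000. Δ = (V_up−V_dn)/(S_up−S_dn) = (41.7790−19.1316)/(43.5200−26.2400) = 1.3106. V = [p*·41.7790 + (1−p*)·19.1316]/1.11 = 28.1929. B = V − Δ·S = -13.7468.
Check: Δ(0,0)·S0 + B(0,0) = 28.1929 = V0.

(0,0): Delta=1.3106 Bond=-13.7468
(1,0): Delta=1.5665 Bond=-21.9729
(1,1): Delta=1.1776 Bond=-9.4711
(2,0): Delta=1.6572 Bond=-26.3411
(2,1): Delta=1.5193 Bond=-22.7078
(2,2): Delta=1.0000 Bond=0.0000
(3,0): Delta=0.0000 Bond=0.0000
(3,1): Delta=2.5185 Bond=-54.4443
(3,2): Delta=1.0000 Bond=0.0000
(3,3): Delta=1.0000 Bond=0.0000
V0=28.1929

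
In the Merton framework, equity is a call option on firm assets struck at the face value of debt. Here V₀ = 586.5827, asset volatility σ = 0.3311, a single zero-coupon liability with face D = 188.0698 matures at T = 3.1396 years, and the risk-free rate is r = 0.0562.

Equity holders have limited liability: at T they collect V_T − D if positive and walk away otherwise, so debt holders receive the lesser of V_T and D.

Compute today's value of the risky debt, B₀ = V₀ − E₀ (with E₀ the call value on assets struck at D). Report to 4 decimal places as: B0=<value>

B0=156.8968

Apply the equity-as-call identities (strike 188.0698, horizon 3.1396 years):
d₁ = [ln(V₀/D) + (r + σ²/2)T] / (σ√T)
   = [ln(586.5827/188.0698) + (0.0562 + 0.5·0.3311²)·3.1396] / (0.3311·√3.1396)
   = [1.137500 + 0.348538] / 0.586673 = 2.532992
d₂ = d₁ − σ√T = 2.532992 − 0.586673 = 1.946319
N(d₁) = 0.994345,  N(d₂) = 0.974192,  e^(−rT) = 0.838244
E₀ = V₀·N(d₁) − D·e^(−rT)·N(d₂)
   = 586.5827·0.994345 − 188.0698·0.838244·0.974192 = 429.685928
B₀ = V₀ − E₀ = 586.5827 − 429.685928 = 156.896772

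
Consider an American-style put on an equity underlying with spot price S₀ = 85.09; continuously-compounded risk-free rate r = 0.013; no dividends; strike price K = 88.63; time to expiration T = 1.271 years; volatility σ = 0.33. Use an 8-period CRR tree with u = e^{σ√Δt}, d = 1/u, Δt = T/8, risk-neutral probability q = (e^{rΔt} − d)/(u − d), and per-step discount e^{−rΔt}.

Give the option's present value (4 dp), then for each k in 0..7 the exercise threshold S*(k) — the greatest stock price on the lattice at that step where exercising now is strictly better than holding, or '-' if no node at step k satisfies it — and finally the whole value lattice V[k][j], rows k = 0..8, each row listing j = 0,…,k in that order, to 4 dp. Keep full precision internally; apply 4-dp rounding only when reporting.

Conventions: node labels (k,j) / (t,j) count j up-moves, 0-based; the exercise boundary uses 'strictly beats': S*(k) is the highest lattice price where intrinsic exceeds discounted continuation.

params: Δt=0.15887 u=1.14058 d=0.87675 q=0.47500 e^(-rΔt)=0.99794
t_8 payoffs: 58.9216 49.9819 38.3519 23.2223 3.5400 0.0000 0.0000 0.0000 0.0000
t_7: node(7,0) S=33.8847 payoff=54.7453 vs cont=54.5624 → 54.7453 [stop]  node(7,1) S=44.0812 payoff=44.5488 vs cont=44.3659 → 44.5488 [stop]  node(7,2) S=57.3461 payoff=31.2839 vs cont=31.1011 → 31.2839 [stop]  node(7,3) S=74.6025 payoff=14.0275 vs cont=13.8446 → 14.0275 [stop]  node(7,4) S=97.0518 payoff=0.0000 vs cont=1.8547 → 1.8547 [wait]  node(7,5) S=126.2564 payoff=0.0000 vs cont=0.0000 → 0.0000 [wait]  node(7,6) S=164.2493 payoff=0.0000 vs cont=0.0000 → 0.0000 [wait]  node(7,7) S=213.6748 payoff=0.0000 vs cont=0.0000 → 0.0000 [wait]  ⇒ S*(7)=74.6025
t_6: node(6,0) S=38.6481 payoff=49.9819 vs cont=49.7990 → 49.9819 [stop]  node(6,1) S=50.2781 payoff=38.3519 vs cont=38.1691 → 38.3519 [stop]  node(6,2) S=65.4077 payoff=23.2223 vs cont=23.0395 → 23.2223 [stop]  node(6,3) S=85.0900 payoff=3.5400 vs cont=8.2284 → 8.2284 [wait]  node(6,4) S=110.6951 payoff=0.0000 vs cont=0.9717 → 0.9717 [wait]  node(6,5) S=144.0053 payoff=0.0000 vs cont=0.0000 → 0.0000 [wait]  node(6,6) S=187.3391 payoff=0.0000 vs cont=0.0000 → 0.0000 [wait]  ⇒ S*(6)=65.4077
t_5: node(5,0) S=44.0812 payoff=44.5488 vs cont=44.3659 → 44.5488 [stop]  node(5,1) S=57.3461 payoff=31.2839 vs cont=31.1011 → 31.2839 [stop]  node(5,2) S=74.6025 payoff=14.0275 vs cont=16.0670 → 16.0670 [wait]  node(5,3) S=97.0518 payoff=0.0000 vs cont=4.7716 → 4.7716 [wait]  node(5,4) S=126.2564 payoff=0.0000 vs cont=0.5091 → 0.5091 [wait]  node(5,5) S=164.2493 payoff=0.0000 vs cont=0.0000 → 0.0000 [wait]  ⇒ S*(5)=57.3461
t_4: node(4,0) S=50.2781 payoff=38.3519 vs cont=38.1691 → 38.3519 [stop]  node(4,1) S=65.4077 payoff=23.2223 vs cont=24.0063 → 24.0063 [wait]  node(4,2) S=85.0900 payoff=3.5400 vs cont=10.6796 → 10.6796 [wait]  node(4,3) S=110.6951 payoff=0.0000 vs cont=2.7412 → 2.7412 [wait]  node(4,4) S=144.0053 payoff=0.0000 vs cont=0.2667 → 0.2667 [wait]  ⇒ S*(4)=50.2781
t_3: node(3,0) S=57.3461 payoff=31.2839 vs cont=31.4727 → 31.4727 [wait]  node(3,1) S=74.6025 payoff=14.0275 vs cont=17.6396 → 17.6396 [wait]  node(3,2) S=97.0518 payoff=0.0000 vs cont=6.8946 → 6.8946 [wait]  node(3,3) S=126.2564 payoff=0.0000 vs cont=1.5626 → 1.5626 [wait]  ⇒ S*(3)=-
t_2: node(2,0) S=65.4077 payoff=23.2223 vs cont=24.8506 → 24.8506 [wait]  node(2,1) S=85.0900 payoff=3.5400 vs cont=12.5099 → 12.5099 [wait]  node(2,2) S=110.6951 payoff=0.0000 vs cont=4.3529 → 4.3529 [wait]  ⇒ S*(2)=-
t_1: node(1,0) S=74.6025 payoff=14.0275 vs cont=18.9496 → 18.9496 [wait]  node(1,1) S=97.0518 payoff=0.0000 vs cont=8.6175 → 8.6175 [wait]  ⇒ S*(1)=-
t_0: node(0,0) S=85.0900 payoff=3.5400 vs cont=14.0129 → 14.0129 [wait]  ⇒ S*(0)=-

price = 14.0129
boundary = - - - - 50.2781 57.3461 65.4077 74.6025
tree:
14.0129
18.9496 8.6175
24.8506 12.5099 4.3529
31.4727 17.6396 6.8946 1.5626
38.3519 24.0063 10.6796 2.7412 0.2667
44.5488 31.2839 16.0670 4.7716 0.5091 0.0000
49.9819 38.3519 23.2223 8.2284 0.9717 0.0000 0.0000
54.7453 44.5488 31.2839 14.0275 1.8547 0.0000 0.0000 0.0000
58.9216 49.9819 38.3519 23.2223 3.5400 0.0000 0.0000 0.0000 0.0000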